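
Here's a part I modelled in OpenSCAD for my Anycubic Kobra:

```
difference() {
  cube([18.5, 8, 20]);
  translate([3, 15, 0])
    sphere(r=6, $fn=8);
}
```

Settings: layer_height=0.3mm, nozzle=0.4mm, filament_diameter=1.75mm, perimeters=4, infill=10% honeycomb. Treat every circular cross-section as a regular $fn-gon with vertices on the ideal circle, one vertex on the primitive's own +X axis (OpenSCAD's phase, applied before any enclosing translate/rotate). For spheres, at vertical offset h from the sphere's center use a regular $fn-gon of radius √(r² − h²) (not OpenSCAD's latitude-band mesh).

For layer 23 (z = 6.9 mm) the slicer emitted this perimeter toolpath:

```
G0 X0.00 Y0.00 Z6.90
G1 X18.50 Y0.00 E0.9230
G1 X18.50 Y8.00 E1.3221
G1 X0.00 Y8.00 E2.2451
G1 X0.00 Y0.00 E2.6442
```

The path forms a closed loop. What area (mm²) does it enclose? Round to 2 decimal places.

148.00 mm²

Apply the shoelace formula to the sequence of (X, Y) vertices; enclosed area = 148.00 mm².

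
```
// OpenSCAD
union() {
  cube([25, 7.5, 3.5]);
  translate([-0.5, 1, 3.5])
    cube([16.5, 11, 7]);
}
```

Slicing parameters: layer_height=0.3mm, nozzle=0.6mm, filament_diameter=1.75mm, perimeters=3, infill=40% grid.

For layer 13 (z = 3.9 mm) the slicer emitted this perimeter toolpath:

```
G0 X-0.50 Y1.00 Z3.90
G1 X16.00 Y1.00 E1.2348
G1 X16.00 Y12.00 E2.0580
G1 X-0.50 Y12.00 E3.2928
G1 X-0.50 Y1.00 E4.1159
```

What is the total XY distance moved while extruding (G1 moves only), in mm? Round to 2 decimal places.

Sum the Euclidean lengths of each G1 segment: total = 55.00 mm.

55.00 mm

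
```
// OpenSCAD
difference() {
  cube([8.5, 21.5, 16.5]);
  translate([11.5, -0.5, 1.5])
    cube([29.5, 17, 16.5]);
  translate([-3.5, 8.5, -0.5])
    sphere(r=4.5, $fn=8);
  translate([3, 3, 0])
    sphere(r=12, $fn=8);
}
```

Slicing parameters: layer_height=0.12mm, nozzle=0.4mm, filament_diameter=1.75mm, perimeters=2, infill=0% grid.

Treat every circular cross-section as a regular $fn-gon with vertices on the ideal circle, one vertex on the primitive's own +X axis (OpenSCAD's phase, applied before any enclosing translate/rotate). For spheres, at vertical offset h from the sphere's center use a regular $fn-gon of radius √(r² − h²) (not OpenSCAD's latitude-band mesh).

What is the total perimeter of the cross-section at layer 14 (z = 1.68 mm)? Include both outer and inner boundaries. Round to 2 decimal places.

At z = 1.68 mm: the 8.5×21.5 cube contributes its full rectangle (perimeter 60.00 mm); the 29.5×17 cube at (11.5, -0.5) contributes its full rectangle (perimeter 93.00 mm); the r=4.5 sphere at (-3.5, 8.5) slices to a regular 8-gon of circumradius 3.937 (√(r²−h²) with h=2.18 from center) (perimeter = 2·8·3.937·sin(180°/8) = 24.10 mm); the r=12 sphere at (3, 3) contributes a regular 8-gon of circumradius √(12²−1.68²) = 11.882 (perimeter = 2·8·11.882·sin(180°/8) = 72.75 mm); After the difference (first − rest): starting from the 8.5×21.5 cube, the 29.5×17 cube at (11.5, -0.5) misses the remaining region (no effect); the r=4.5 sphere at (-3.5, 8.5) partially overlaps it — only the 0.46 mm² overlap (of its 43.83 mm²) is removed, clipping the outline; the r=12 sphere at (3, 3) partially overlaps it — only the 117.91 mm² overlap (of its 399.31 mm²) is removed, clipping the outline — boundary = 34.46 mm. Overall, the cross-section is a single solid region. Total boundary length (outer) = 34.46 mm.

34.46 mm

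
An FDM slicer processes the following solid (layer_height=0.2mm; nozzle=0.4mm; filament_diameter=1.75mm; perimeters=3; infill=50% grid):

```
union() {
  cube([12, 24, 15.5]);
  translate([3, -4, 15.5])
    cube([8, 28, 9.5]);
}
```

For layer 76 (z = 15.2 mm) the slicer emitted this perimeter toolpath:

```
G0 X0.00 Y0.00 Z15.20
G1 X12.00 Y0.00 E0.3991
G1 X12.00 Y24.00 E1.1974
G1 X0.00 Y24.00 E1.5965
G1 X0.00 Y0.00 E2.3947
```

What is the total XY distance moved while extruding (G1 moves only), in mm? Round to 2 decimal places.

Sum the Euclidean lengths of each G1 segment: total = 72.00 mm.

72.00 mm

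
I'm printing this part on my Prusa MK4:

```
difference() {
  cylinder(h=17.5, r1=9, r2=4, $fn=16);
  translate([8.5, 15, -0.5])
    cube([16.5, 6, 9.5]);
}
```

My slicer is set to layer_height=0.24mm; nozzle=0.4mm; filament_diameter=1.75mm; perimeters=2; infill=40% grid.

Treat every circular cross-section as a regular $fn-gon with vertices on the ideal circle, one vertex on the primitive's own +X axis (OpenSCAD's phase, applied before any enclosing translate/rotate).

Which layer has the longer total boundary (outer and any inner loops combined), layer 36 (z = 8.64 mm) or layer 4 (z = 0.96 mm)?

layer 4 (z = 0.96 mm)

Layer 36 (z = 8.64): the cone (r1=9→r2=4) has section circumradius 6.531 here — a regular 16-gon (perimeter = 2·16·6.531·sin(180°/16) = 40.77 mm); the 16.5×6 cube at (8.5, 15) contributes its full rectangle (perimeter 45.00 mm); After the difference (first − rest): starting from the cone, the 16.5×6 cube at (8.5, 15) misses the remaining region (no effect) — boundary = 40.77 mm. So its perimeter = 40.77 mm. Layer 4 (z = 0.96): the cone: at t=0.055 of its height the radius interpolates to r₁+(r₂−r₁)t = 8.726, giving a regular 16-gon of that circumradius (perimeter = 2·16·8.726·sin(180°/16) = 54.47 mm); the cube at (8.5, 15) (footprint 16.5×6) is included at this height (perimeter 45.00 mm); Subtracting the remaining from the first: starting from the cone, the 16.5×6 cube at (8.5, 15) misses the remaining region (no effect) — boundary = 54.47 mm. So its perimeter = 54.47 mm. Layer 4 is larger (54.47 vs 40.77 mm).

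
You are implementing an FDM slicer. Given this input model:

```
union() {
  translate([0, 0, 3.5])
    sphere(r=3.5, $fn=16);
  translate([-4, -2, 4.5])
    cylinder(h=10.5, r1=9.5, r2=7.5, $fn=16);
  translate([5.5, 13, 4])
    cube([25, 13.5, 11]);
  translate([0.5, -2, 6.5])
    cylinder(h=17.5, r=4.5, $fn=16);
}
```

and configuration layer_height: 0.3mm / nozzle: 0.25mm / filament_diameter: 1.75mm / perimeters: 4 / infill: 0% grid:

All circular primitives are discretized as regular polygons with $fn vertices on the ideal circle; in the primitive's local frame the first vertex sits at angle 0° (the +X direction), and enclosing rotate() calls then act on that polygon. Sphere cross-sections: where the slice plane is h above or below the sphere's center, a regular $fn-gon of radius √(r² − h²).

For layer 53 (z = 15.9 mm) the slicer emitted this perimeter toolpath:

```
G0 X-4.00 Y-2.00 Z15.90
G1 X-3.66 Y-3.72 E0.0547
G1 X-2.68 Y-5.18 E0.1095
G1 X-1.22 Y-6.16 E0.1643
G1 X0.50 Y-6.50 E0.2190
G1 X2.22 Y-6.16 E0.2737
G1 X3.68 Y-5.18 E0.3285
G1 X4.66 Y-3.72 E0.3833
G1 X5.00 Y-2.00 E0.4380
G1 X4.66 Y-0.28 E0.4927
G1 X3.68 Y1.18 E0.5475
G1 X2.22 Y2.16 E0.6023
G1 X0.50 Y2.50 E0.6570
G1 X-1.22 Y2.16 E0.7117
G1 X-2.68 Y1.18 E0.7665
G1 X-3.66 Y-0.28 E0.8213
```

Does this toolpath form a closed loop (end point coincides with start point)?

Start point (G0): (-4.00, -2.00). End point (last G1): the path does not return to the start — open.

no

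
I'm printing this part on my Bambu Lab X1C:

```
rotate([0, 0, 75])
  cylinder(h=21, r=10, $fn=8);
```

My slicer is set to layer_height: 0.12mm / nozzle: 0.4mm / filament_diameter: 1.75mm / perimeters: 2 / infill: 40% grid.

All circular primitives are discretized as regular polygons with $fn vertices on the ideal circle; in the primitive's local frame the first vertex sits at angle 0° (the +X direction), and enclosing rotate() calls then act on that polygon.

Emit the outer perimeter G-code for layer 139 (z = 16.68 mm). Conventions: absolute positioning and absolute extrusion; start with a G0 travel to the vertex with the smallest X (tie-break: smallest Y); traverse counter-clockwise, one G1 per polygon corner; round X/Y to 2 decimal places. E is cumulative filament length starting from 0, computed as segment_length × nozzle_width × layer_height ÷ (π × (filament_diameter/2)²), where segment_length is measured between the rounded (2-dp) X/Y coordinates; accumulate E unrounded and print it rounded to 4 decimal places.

At z = 16.68 mm: the r=10 cylinder gives a regular 8-gon of circumradius 10 (constant along its height); (rotated 75° about Z; rotation is an isometry so areas/perimeters/island counts are preserved). The outline is a single polygon with 8 vertices. Extrusion per mm of travel: 0.4 × 0.12 / (π × 0.875²) = 0.019956. Accumulating E over each segment gives final E = 1.2220.

G0 X-9.66 Y2.59 Z16.68
G1 X-8.66 Y-5.00 E0.1528
G1 X-2.59 Y-9.66 E0.3055
G1 X5.00 Y-8.66 E0.4583
G1 X9.66 Y-2.59 E0.6110
G1 X8.66 Y5.00 E0.7638
G1 X2.59 Y9.66 E0.9165
G1 X-5.00 Y8.66 E1.0692
G1 X-9.66 Y2.59 E1.2220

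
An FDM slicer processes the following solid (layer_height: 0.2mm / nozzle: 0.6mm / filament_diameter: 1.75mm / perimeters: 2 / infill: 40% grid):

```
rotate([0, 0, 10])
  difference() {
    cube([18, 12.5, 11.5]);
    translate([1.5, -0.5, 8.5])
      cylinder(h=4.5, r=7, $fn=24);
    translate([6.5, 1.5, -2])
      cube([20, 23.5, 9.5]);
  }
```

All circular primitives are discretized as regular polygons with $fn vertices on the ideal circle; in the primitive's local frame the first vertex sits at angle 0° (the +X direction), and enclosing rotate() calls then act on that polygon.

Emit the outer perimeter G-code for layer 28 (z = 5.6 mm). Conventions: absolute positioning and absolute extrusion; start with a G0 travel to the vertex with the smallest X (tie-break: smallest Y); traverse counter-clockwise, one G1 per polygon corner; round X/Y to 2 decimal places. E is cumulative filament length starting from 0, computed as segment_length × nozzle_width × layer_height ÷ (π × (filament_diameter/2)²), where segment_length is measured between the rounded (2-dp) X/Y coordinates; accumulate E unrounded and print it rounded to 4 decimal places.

G0 X-2.17 Y12.31 Z5.60
G1 X0.00 Y0.00 E0.6236
G1 X17.73 Y3.13 E1.5218
G1 X17.47 Y4.60 E1.5963
G1 X6.14 Y2.61 E2.1702
G1 X4.23 Y13.44 E2.7189
G1 X-2.17 Y12.31 E3.0431

At z = 5.6 mm: the cube (footprint 18×12.5) is included at this height; the cylinder at (1.5, -0.5) is absent (z outside [8.5, 13]); the 20×23.5 cube at (6.5, 1.5) contributes its full rectangle; Taking the first minus the rest: starting from the 18×12.5 cube, the 20×23.5 cube at (6.5, 1.5) partially overlaps it — only the 126.50 mm² overlap (of its 470.00 mm²) is removed, clipping the outline — 1 connected region; (whole slice rotated 10° about Z — lengths, areas and connectivity unchanged). The outline is a single polygon with 6 vertices. Extrusion per mm of travel: 0.6 × 0.2 / (π × 0.875²) = 0.049890. Accumulating E over each segment gives final E = 3.0431.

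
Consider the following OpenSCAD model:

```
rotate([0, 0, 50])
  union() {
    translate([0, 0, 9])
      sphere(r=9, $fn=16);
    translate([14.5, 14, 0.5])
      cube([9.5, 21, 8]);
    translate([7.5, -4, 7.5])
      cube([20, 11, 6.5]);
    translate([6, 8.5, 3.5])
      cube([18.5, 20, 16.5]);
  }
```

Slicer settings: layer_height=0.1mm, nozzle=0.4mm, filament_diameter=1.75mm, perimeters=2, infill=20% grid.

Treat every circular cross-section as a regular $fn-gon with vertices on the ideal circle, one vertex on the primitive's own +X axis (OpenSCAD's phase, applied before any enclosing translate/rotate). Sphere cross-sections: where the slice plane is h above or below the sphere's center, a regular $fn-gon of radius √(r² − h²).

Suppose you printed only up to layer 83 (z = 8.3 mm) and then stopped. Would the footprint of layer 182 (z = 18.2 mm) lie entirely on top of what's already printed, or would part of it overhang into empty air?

Compare the two slices. At z = 8.3: the r=9 sphere contributes a regular 16-gon of circumradius √(9²−0.7²) = 8.973 (area = (16/2)·8.973²·sin(360°/16) = 246.48 mm²); the cube at (14.5, 14) (footprint 9.5×21) is included at this height (area 199.50 mm²); the cube at (7.5, -4) (footprint 20×11) is included at this height (area 220.00 mm²); the cube at (6, 8.5) (footprint 18.5×20) is included at this height (area 370.00 mm²); Merging all regions: the regions partially overlap — summed areas 1035.98 mm² minus the doubly-counted overlap 146.33 mm² gives 889.65 mm² — area = 889.65 mm²; (whole slice rotated 50° about Z — lengths, areas and connectivity unchanged). At z = 18.2: the sphere is not intersected at this z (|z−center|=9.200 > r=9); the cube at (14.5, 14) does not reach this height (z outside [0.5, 8.5]); the cube at (7.5, -4) is not intersected at this z (z outside [7.5, 14]); the 18.5×20 cube at (6, 8.5) contributes its full rectangle (area 370.00 mm²); Taking the union: only the 18.5×20 cube at (6, 8.5) is present, so the union is just that shape — area = 370.00 mm²; (whole slice rotated 50° about Z — lengths, areas and connectivity unchanged). Checking containment: the cross-section at z = 18.2 is a subset of the cross-section at z = 8.3.

entirely on top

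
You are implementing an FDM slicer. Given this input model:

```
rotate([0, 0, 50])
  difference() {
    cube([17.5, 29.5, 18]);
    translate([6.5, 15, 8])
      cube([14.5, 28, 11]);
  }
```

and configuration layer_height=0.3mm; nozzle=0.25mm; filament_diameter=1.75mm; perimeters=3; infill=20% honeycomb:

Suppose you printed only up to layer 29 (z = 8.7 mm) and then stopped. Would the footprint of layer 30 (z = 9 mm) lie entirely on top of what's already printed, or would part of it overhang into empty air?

entirely on top

Compare the two slices. At z = 8.7: the 17.5×29.5 cube contributes its full rectangle (area 516.25 mm²); the cube at (6.5, 15) (footprint 14.5×28) is included at this height (area 406.00 mm²); After the difference (first − rest): starting from the 17.5×29.5 cube (516.25 mm²), the 14.5×28 cube at (6.5, 15) partially overlaps it — only the 159.50 mm² overlap (of its 406.00 mm²) is removed, clipping the outline — area = 356.75 mm²; (whole slice rotated 50° about Z — lengths, areas and connectivity unchanged). At z = 9: the 17.5×29.5 cube contributes its full rectangle (area 516.25 mm²); the cube at (6.5, 15) (footprint 14.5×28) is included at this height (area 406.00 mm²); Taking the first minus the rest: starting from the 17.5×29.5 cube (516.25 mm²), the 14.5×28 cube at (6.5, 15) partially overlaps it — only the 159.50 mm² overlap (of its 406.00 mm²) is removed, clipping the outline — area = 356.75 mm²; (rotated 50° about Z; rotation is an isometry so areas/perimeters/island counts are preserved). Checking containment: the cross-section at z = 9 is a subset of the cross-section at z = 8.7.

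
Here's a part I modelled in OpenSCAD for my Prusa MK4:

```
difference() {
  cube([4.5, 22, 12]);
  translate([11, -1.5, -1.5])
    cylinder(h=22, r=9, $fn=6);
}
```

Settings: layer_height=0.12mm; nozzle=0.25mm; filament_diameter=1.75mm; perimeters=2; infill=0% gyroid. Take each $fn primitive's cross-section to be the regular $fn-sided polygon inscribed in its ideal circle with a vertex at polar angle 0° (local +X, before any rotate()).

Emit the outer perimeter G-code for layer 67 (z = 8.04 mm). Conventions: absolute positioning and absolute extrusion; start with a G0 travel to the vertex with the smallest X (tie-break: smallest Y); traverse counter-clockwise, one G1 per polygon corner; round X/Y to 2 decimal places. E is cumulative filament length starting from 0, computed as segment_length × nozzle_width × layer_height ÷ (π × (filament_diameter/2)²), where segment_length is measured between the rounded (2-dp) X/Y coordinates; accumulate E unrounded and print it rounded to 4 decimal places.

G0 X0.00 Y0.00 Z8.04
G1 X2.87 Y0.00 E0.0358
G1 X4.50 Y2.83 E0.0765
G1 X4.50 Y22.00 E0.3156
G1 X0.00 Y22.00 E0.3718
G1 X0.00 Y0.00 E0.6462

At z = 8.04 mm: the 4.5×22 cube contributes its full rectangle; the r=9 cylinder at (11, -1.5) gives a regular 6-gon of circumradius 9 (constant along its height); Taking the first minus the rest: starting from the 4.5×22 cube, the r=9 cylinder at (11, -1.5) partially overlaps it — only the 2.31 mm² overlap (of its 210.44 mm²) is removed, clipping the outline — 1 connected region. The outline is a single polygon with 5 vertices. Extrusion per mm of travel: 0.25 × 0.12 / (π × 0.875²) = 0.012473. Accumulating E over each segment gives final E = 0.6462.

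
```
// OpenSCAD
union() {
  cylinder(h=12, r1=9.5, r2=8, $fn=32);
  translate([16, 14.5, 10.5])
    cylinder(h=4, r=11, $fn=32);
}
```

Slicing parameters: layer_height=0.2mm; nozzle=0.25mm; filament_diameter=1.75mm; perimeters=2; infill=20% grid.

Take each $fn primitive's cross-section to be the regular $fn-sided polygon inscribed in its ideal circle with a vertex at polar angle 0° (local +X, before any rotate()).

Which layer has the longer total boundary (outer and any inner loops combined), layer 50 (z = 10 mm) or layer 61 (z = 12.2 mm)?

Layer 50 (z = 10): the cone contributes a regular 32-gon of circumradius 8.250 (interpolated between r1=9.5 and r2=8 at t=0.833) (perimeter = 2·32·8.250·sin(180°/32) = 51.75 mm); the cylinder at (16, 14.5) is absent (z outside [10.5, 14.5]); Taking the union: only the cone is present, so the union is just that shape — boundary = 51.75 mm. So its perimeter = 51.75 mm. Layer 61 (z = 12.2): the cone does not reach this height (z outside [0, 12]); the r=11 cylinder at (16, 14.5) gives a regular 32-gon of circumradius 11 (constant along its height) (perimeter = 2·32·11.000·sin(180°/32) = 69.00 mm); Merging all regions: only the r=11 cylinder at (16, 14.5) is present, so the union is just that shape — boundary = 69.00 mm. So its perimeter = 69.00 mm. Layer 61 is larger (69.00 vs 51.75 mm).

layer 61 (z = 12.2 mm)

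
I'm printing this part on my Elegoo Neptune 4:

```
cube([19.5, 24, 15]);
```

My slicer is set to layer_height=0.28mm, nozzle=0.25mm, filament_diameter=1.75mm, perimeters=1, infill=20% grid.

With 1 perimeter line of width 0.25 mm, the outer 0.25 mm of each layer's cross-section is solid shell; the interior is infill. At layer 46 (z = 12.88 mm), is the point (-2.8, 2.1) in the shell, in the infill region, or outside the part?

At z = 12.88 mm: the cube (footprint 19.5×24) is included at this height. Overall, the cross-section is a single solid region. The nearest boundary edge runs (0.00, 24.00)→(0.00, 0.00); distance from the point to it = 2.80 mm. The point is not inside any of the regions above, so it lies outside the cross-section (2.80 mm from the nearest boundary).

outside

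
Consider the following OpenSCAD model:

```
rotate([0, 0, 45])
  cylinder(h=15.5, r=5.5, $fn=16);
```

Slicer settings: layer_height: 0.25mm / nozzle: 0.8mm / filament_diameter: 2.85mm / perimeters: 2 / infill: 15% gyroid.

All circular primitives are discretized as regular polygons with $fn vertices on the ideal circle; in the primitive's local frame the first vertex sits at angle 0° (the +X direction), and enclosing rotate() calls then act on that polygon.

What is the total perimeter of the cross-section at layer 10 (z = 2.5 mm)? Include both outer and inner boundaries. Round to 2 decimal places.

At z = 2.5 mm: the r=5.5 cylinder gives a regular 16-gon of circumradius 5.5 (constant along its height) (perimeter = 2·16·5.500·sin(180°/16) = 34.34 mm); (whole slice rotated 45° about Z — lengths, areas and connectivity unchanged). Overall, the cross-section is a single solid region. Total boundary length (outer) = 34.34 mm.

34.34 mm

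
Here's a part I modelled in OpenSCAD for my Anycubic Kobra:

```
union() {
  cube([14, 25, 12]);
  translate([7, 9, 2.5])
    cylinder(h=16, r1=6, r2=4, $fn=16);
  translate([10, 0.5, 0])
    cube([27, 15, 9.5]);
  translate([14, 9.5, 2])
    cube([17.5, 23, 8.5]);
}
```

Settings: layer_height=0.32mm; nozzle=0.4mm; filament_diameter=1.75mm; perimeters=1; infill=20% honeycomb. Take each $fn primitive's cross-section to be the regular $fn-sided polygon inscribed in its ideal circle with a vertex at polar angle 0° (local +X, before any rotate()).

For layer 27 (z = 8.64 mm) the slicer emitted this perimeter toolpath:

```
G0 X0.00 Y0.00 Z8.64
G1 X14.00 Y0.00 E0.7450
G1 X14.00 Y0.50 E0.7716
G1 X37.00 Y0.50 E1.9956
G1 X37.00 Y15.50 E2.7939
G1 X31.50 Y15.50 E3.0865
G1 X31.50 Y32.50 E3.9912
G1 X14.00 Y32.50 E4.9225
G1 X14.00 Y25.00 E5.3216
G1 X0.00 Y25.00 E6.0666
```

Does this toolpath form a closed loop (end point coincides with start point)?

Start point (G0): (0.00, 0.00). End point (last G1): the path does not return to the start — open.

no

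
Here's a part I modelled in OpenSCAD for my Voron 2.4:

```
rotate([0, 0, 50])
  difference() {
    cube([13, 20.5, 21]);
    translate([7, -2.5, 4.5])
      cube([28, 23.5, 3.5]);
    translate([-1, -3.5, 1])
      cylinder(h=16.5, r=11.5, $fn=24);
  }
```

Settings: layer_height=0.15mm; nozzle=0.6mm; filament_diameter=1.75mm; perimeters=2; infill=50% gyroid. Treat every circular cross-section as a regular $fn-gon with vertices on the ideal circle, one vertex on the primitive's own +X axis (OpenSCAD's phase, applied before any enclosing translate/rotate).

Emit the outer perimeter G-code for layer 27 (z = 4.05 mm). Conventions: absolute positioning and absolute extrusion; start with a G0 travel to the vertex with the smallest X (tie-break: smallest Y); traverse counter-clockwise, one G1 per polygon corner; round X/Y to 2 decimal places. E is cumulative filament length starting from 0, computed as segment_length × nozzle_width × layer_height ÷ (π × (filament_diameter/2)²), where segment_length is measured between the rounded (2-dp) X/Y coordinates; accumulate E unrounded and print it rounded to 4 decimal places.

At z = 4.05 mm: the cube is present — its section is the full 13×20.5 rectangle; the cube at (7, -2.5) is absent (z outside [4.5, 8]); the cylinder at (-1, -3.5): section is a regular 24-gon, circumradius r=11.5; After the difference (first − rest): starting from the 13×20.5 cube, the r=11.5 cylinder at (-1, -3.5) partially overlaps it — only the 55.35 mm² overlap (of its 410.75 mm²) is removed, clipping the outline — 1 connected region; (rotated 50° about Z; rotation is an isometry so areas/perimeters/island counts are preserved). The outline is a single polygon with 9 vertices. Extrusion per mm of travel: 0.6 × 0.15 / (π × 0.875²) = 0.037418. Accumulating E over each segment gives final E = 2.3451.

G0 X-15.70 Y13.18 Z4.05
G1 X-6.03 Y5.06 E0.4725
G1 X-4.56 Y6.40 E0.5469
G1 X-1.89 Y7.79 E0.6595
G1 X1.04 Y8.44 E0.7718
G1 X4.04 Y8.31 E0.8842
G1 X6.36 Y7.58 E0.9752
G1 X8.36 Y9.96 E1.0915
G1 X-7.35 Y23.14 E1.8588
G1 X-15.70 Y13.18 E2.3451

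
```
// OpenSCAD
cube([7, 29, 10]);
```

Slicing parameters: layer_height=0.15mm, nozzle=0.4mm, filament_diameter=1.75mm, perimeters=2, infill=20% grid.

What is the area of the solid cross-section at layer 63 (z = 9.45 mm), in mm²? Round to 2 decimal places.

At z = 9.45 mm: the cube is present — its section is the full 7×29 rectangle (area 203.00 mm²). Overall, the cross-section is a single solid region. Net area = 203.00 mm².

203.00 mm²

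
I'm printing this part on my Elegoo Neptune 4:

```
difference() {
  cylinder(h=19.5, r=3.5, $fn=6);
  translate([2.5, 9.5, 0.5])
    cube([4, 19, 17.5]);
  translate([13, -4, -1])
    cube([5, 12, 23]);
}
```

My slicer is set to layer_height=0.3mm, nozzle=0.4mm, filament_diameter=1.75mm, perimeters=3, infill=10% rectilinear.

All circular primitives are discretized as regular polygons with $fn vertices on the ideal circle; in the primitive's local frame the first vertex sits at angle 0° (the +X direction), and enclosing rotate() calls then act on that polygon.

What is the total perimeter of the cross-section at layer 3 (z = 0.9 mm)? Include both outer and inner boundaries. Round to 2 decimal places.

At z = 0.9 mm: the r=3.5 cylinder contributes a regular 6-gon of circumradius 3.5 (perimeter = 2·6·3.500·sin(180°/6) = 21.00 mm); the 4×19 cube at (2.5, 9.5) contributes its full rectangle (perimeter 46.00 mm); the cube at (13, -4) (footprint 5×12) is included at this height (perimeter 34.00 mm); After the difference (first − rest): starting from the r=3.5 cylinder, the 4×19 cube at (2.5, 9.5) misses the remaining region (no effect); the 5×12 cube at (13, -4) misses the remaining region (no effect) — boundary = 21.00 mm. Overall, the cross-section is a single solid region. Total boundary length (outer) = 21.00 mm.

21.00 mm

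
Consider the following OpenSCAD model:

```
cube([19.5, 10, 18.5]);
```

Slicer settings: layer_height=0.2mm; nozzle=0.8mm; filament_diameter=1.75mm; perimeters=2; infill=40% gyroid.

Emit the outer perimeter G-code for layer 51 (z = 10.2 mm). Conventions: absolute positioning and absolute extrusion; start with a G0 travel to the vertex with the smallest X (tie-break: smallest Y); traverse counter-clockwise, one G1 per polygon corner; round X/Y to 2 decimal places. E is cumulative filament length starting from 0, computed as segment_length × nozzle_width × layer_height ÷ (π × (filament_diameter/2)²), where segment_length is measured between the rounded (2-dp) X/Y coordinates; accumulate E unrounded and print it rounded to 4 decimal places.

G0 X0.00 Y0.00 Z10.20
G1 X19.50 Y0.00 E1.2971
G1 X19.50 Y10.00 E1.9623
G1 X0.00 Y10.00 E3.2595
G1 X0.00 Y0.00 E3.9247

At z = 10.2 mm: the cube is present — its section is the full 19.5×10 rectangle. The outline is a single polygon with 4 vertices. Extrusion per mm of travel: 0.8 × 0.2 / (π × 0.875²) = 0.066520. Accumulating E over each segment gives final E = 3.9247.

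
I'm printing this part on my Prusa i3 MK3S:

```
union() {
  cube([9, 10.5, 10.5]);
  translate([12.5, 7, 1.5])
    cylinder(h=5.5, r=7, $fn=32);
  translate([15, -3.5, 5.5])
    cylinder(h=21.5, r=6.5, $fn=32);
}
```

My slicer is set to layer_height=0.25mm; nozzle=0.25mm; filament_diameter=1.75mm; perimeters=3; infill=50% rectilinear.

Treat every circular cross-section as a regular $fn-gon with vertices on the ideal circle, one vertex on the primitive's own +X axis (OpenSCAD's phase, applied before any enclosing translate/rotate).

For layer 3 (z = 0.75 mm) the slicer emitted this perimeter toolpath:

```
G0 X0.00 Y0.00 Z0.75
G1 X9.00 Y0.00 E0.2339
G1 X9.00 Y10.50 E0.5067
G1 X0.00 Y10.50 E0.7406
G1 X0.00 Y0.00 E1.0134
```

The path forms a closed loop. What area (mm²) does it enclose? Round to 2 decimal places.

Apply the shoelace formula to the sequence of (X, Y) vertices; enclosed area = 94.50 mm².

94.50 mm²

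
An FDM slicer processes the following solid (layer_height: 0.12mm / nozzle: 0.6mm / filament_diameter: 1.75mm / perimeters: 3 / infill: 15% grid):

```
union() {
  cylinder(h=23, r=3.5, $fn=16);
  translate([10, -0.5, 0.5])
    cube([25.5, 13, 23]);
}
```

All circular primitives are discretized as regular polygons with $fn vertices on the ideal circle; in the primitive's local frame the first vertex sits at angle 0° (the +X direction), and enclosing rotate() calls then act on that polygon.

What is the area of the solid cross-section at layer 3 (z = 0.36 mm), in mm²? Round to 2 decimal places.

37.50 mm²

At z = 0.36 mm: the cylinder: section is a regular 16-gon, circumradius r=3.5 (area = (16/2)·3.500²·sin(360°/16) = 37.50 mm²); the cube at (10, -0.5) does not reach this height (z outside [0.5, 23.5]); Taking the union: only the r=3.5 cylinder is present, so the union is just that shape — area = 37.50 mm². Overall, the cross-section is a single solid region. Net area = 37.50 mm².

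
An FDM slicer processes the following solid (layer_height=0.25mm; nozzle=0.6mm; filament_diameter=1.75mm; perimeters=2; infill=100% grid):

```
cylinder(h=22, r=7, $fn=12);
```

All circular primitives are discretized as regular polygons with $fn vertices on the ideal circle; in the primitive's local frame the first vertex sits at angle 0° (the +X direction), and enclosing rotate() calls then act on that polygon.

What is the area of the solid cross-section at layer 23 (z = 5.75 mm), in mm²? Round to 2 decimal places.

At z = 5.75 mm: the r=7 cylinder gives a regular 12-gon of circumradius 7 (constant along its height) (area = (12/2)·7.000²·sin(360°/12) = 147.00 mm²). Overall, the cross-section is a single solid region. Net area = 147.00 mm².

147.00 mm²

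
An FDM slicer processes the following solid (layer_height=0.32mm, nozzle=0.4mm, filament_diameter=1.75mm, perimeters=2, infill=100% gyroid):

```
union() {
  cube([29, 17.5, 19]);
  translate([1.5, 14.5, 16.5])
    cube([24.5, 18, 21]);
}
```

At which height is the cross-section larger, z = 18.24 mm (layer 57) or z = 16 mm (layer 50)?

Layer 57 (z = 18.24): the cube is present — its section is the full 29×17.5 rectangle (area 507.50 mm²); the 24.5×18 cube at (1.5, 14.5) contributes its full rectangle (area 441.00 mm²); Merging all regions: the regions partially overlap — summed areas 948.50 mm² minus the doubly-counted overlap 73.50 mm² gives 875.00 mm² — area = 875.00 mm². So its area = 875.00 mm². Layer 50 (z = 16): the 29×17.5 cube contributes its full rectangle (area 507.50 mm²); the cube at (1.5, 14.5) is absent (z outside [16.5, 37.5]); Merging all regions: only the 29×17.5 cube is present, so the union is just that shape — area = 507.50 mm². So its area = 507.50 mm². Layer 57 is larger (875.00 vs 507.50 mm²).

layer 57 (z = 18.24 mm)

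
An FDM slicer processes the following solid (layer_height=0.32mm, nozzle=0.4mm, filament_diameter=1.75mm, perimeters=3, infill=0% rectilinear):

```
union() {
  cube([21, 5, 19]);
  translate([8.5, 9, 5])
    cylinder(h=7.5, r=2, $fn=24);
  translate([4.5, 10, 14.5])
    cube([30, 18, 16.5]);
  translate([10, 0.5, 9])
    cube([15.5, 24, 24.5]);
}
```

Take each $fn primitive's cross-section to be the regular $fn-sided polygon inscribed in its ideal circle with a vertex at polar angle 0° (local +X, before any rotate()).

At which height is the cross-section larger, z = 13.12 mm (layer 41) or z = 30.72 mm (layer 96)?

Layer 41 (z = 13.12): the cube (footprint 21×5) is included at this height (area 105.00 mm²); the cylinder at (8.5, 9) is absent (z outside [5, 12.5]); the cube at (4.5, 10) is absent (z outside [14.5, 31]); the 15.5×24 cube at (10, 0.5) contributes its full rectangle (area 372.00 mm²); Taking the union: the regions partially overlap — summed areas 477.00 mm² minus the doubly-counted overlap 49.50 mm² gives 427.50 mm² — area = 427.50 mm². So its area = 427.50 mm². Layer 96 (z = 30.72): the cube is absent (z outside [0, 19]); the cylinder at (8.5, 9) does not reach this height (z outside [5, 12.5]); the cube at (4.5, 10) is present — its section is the full 30×18 rectangle (area 540.00 mm²); the 15.5×24 cube at (10, 0.5) contributes its full rectangle (area 372.00 mm²); Combining (union): the regions partially overlap — summed areas 912.00 mm² minus the doubly-counted overlap 224.75 mm² gives 687.25 mm² — area = 687.25 mm². So its area = 687.25 mm². Layer 96 is larger (687.25 vs 427.50 mm²).

layer 96 (z = 30.72 mm)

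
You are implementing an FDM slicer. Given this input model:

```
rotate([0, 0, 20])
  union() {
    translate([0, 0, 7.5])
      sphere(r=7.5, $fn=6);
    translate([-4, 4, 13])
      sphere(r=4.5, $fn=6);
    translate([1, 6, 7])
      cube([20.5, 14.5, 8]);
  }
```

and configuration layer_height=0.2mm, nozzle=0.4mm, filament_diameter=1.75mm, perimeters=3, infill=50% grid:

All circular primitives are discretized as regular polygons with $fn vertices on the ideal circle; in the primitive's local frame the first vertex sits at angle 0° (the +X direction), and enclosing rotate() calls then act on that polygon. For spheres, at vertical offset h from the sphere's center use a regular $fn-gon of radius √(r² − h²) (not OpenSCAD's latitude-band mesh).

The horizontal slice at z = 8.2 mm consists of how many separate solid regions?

At z = 8.2 mm: the r=7.5 sphere contributes a regular 6-gon of circumradius √(7.5²−0.7²) = 7.467; the sphere at (-4, 4) does not reach this height (|z−center|=4.800 > r=4.5); the cube at (1, 6) (footprint 20.5×14.5) is included at this height; Taking the union: the regions partially overlap (shared area 1.34 mm²), so overlapping operands fuse into one piece — 1 connected region; (whole slice rotated 20° about Z — lengths, areas and connectivity unchanged). The result has 1 disconnected region.

1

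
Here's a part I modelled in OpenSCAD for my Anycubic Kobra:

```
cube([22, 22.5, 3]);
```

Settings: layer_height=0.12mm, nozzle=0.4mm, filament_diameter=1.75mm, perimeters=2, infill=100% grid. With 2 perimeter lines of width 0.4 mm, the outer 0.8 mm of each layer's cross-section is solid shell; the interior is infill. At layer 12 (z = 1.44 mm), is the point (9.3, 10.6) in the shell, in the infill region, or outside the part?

infill

At z = 1.44 mm: the 22×22.5 cube contributes its full rectangle. Overall, the cross-section is a single solid region. The nearest boundary edge runs (0.00, 22.50)→(0.00, 0.00); distance from the point to it = 9.30 mm. The point is inside the cross-section and 9.30 mm from the nearest boundary — more than the 0.8 mm shell width (2 × 0.4), so it's in the infill interior.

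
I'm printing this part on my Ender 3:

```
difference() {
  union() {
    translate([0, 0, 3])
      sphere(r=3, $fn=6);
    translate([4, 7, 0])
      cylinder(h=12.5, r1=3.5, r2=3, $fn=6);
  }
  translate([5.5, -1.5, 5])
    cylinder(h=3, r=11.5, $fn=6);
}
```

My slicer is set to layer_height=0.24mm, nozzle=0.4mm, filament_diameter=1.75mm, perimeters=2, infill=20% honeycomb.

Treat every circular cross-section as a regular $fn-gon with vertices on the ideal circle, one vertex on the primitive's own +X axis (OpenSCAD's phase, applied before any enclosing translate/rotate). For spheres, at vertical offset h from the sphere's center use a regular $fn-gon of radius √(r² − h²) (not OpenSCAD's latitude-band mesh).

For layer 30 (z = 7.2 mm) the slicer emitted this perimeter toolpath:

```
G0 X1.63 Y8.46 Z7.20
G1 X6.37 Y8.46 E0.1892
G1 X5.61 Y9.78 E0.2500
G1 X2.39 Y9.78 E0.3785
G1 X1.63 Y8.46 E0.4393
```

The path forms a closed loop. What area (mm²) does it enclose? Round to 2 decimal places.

Apply the shoelace formula to the sequence of (X, Y) vertices; enclosed area = 5.25 mm².

5.25 mm²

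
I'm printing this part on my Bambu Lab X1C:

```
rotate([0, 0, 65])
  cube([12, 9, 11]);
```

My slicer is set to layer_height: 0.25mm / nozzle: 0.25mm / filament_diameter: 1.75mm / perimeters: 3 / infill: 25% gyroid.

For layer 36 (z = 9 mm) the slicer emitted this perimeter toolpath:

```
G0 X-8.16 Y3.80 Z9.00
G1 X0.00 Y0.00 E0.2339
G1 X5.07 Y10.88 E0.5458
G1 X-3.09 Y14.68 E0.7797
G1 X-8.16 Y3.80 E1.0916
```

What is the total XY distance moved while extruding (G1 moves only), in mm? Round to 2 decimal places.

Sum the Euclidean lengths of each G1 segment: total = 42.01 mm.

42.01 mm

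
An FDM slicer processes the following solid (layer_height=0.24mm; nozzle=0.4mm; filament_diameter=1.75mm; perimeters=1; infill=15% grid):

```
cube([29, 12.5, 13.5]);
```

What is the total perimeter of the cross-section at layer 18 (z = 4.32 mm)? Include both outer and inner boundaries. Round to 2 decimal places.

At z = 4.32 mm: the 29×12.5 cube contributes its full rectangle (perimeter 83.00 mm). Overall, the cross-section is a single solid region. Total boundary length (outer) = 83.00 mm.

83.00 mm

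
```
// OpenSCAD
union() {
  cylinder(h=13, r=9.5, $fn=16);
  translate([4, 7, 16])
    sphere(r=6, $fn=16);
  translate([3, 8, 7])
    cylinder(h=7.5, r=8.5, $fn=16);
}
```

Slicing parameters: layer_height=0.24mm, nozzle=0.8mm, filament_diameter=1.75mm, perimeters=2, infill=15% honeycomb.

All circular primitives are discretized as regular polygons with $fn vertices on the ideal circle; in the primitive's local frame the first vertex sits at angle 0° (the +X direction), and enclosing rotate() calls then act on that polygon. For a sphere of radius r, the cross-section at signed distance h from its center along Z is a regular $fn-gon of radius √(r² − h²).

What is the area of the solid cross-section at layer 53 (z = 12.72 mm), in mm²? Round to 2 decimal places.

At z = 12.72 mm: the cylinder: section is a regular 16-gon, circumradius r=9.5 (area = (16/2)·9.500²·sin(360°/16) = 276.30 mm²); the sphere at (4, 7): section is a regular 16-gon, circumradius = √(r²−h²) = √(6²−3.28²) = 5.024 (area = (16/2)·5.024²·sin(360°/16) = 77.28 mm²); the r=8.5 cylinder at (3, 8) gives a regular 16-gon of circumradius 8.5 (constant along its height) (area = (16/2)·8.500²·sin(360°/16) = 221.19 mm²); Merging all regions: the regions partially overlap — summed areas 574.76 mm² minus the doubly-counted overlap 179.14 mm² gives 395.63 mm² — area = 395.63 mm². Overall, the cross-section is a single solid region. Net area = 395.63 mm².

395.63 mm²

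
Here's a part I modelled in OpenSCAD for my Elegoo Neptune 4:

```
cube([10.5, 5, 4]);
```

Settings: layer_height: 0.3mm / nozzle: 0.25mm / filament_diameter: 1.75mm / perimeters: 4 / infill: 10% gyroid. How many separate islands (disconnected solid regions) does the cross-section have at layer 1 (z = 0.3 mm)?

At z = 0.3 mm: the cube is present — its section is the full 10.5×5 rectangle. Overall, the cross-section is a single solid region. Island count = 1.

1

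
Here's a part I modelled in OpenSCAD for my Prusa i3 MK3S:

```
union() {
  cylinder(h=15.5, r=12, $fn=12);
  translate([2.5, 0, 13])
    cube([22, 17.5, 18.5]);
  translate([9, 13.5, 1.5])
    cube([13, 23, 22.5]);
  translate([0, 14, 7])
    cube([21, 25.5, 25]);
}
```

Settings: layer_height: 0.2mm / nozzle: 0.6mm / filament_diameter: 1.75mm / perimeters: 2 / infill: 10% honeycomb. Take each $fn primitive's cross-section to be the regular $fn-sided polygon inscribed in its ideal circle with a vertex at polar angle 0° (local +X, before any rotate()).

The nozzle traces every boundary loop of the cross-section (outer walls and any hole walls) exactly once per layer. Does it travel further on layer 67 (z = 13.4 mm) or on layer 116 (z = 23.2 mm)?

Layer 67 (z = 13.4): the cylinder: section is a regular 12-gon, circumradius r=12 (perimeter = 2·12·12.000·sin(180°/12) = 74.54 mm); the cube at (2.5, 0) (footprint 22×17.5) is included at this height (perimeter 79.00 mm); the cube at (9, 13.5) is present — its section is the full 13×23 rectangle (perimeter 72.00 mm); the cube at (0, 14) is present — its section is the full 21×25.5 rectangle (perimeter 93.00 mm); Combining (union): the regions partially overlap (shared area 423.59 mm²), so the edge portions inside another operand are dropped and the merged outline is re-measured after clipping — boundary = 165.66 mm. So its perimeter = 165.66 mm. Layer 116 (z = 23.2): the cylinder is not intersected at this z (z outside [0, 15.5]); the 22×17.5 cube at (2.5, 0) contributes its full rectangle (perimeter 79.00 mm); the cube at (9, 13.5) (footprint 13×23) is included at this height (perimeter 72.00 mm); the cube at (0, 14) (footprint 21×25.5) is included at this height (perimeter 93.00 mm); Taking the union: the regions partially overlap (shared area 344.75 mm²), so the edge portions inside another operand are dropped and the merged outline is re-measured after clipping — boundary = 128.00 mm. So its perimeter = 128.00 mm. Layer 67 is larger (165.66 vs 128.00 mm).

layer 67 (z = 13.4 mm)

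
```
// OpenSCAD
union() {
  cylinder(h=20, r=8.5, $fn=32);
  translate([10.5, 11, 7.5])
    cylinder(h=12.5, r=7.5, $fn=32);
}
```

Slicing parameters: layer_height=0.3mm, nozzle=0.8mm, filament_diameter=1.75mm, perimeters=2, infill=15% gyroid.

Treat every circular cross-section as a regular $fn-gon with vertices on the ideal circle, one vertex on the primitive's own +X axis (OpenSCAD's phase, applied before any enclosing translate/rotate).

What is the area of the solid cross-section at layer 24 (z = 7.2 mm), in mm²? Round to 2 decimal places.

225.52 mm²

At z = 7.2 mm: the cylinder: section is a regular 32-gon, circumradius r=8.5 (area = (32/2)·8.500²·sin(360°/32) = 225.52 mm²); the cylinder at (10.5, 11) is not intersected at this z (z outside [7.5, 20]); Taking the union: only the r=8.5 cylinder is present, so the union is just that shape — area = 225.52 mm². Overall, the cross-section is a single solid region. Net area = 225.52 mm².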